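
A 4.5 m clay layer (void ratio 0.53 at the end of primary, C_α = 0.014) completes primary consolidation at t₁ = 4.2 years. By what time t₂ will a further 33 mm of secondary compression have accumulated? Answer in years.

S_s = C_α·H/(1+e_p)·log₁₀(t₂/t₁) ⇒ log₁₀(t₂/t₁) = S_s·(1+e_p)/(C_α·H).
log₁₀(t₂/t₁) = 0.033 × (1+0.53) / (0.014×4.5) = 0.8014
t₂ = t₁ × 10^0.8014 = 4.2 × 6.33 = 26.59 years

t₂ ≈ 26.6 years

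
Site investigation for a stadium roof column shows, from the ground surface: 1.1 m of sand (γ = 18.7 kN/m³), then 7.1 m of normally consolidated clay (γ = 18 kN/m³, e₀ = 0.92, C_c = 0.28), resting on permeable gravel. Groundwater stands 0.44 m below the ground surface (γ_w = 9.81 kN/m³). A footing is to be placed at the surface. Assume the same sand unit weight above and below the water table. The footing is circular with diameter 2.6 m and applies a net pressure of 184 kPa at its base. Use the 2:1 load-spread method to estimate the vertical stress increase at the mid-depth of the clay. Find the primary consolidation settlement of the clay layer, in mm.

Mid-depth of clay below the ground surface: z = 1.1 + 7.1/2 = 4.65 m.
Total vertical stress at mid-clay: σ_v = 18.7×1.1 + 18×3.55 = 84.47 kPa.
Pore pressure: u = 9.81×(4.65 − 0.44) = 41.3 kPa.
Initial effective stress: σ'_0 = σ_v − u = 84.47 − 41.3 = 43.17 kPa.
Stress increase at mid-clay by the 2:1 spreading method:
Δσ ≈ qD²/(D+z)² = 184×2.6²/(2.6+4.65)² = 23.664 kPa
Final effective stress: σ'_f = σ'_0 + Δσ = 43.17 + 23.664 = 66.834 kPa.
Normally consolidated clay, so the full stress increment lies on the virgin compression line:
S_c = C_c·H/(1+e₀)·log₁₀(σ'_f/σ'_0) = 0.28×7.1/(1+0.92)×log₁₀(66.834/43.17)
    = 1.0354 × 0.18982 = 0.1965 m

S_c ≈ 197 mm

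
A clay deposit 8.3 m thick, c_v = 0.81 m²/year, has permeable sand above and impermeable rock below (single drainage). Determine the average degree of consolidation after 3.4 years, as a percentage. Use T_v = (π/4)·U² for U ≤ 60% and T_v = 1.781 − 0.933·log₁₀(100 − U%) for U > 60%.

U ≈ 22.6 %

Drainage path length: H_d = H = 8.3 m (single drainage).
T_v = c_v·t/H_d² = 0.81×3.4/8.3² = 0.039977.
T_v = 0.039977 corresponds to the U ≤ 60% branch:
U = √(4T_v/π) = 0.2256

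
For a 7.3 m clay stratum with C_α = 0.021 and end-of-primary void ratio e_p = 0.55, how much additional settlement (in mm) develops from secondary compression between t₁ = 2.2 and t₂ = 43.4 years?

S_s ≈ 128 mm

Secondary compression: S_s = C_α·H/(1+e_p)·log₁₀(t₂/t₁)
S_s = 0.021×7.3/(1+0.55)×log₁₀(43.4/2.2)
    = 0.0989 × 1.295 = 0.1281 m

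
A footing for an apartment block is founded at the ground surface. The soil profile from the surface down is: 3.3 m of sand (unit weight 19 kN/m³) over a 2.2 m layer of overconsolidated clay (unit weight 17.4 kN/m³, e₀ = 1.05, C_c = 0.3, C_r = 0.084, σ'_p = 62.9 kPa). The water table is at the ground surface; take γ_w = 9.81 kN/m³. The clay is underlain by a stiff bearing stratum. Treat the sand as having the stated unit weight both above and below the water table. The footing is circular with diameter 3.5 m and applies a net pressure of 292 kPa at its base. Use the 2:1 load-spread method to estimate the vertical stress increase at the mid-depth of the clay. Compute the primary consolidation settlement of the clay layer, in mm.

S_c ≈ 78.1 mm

Mid-depth of clay below the ground surface: z = 3.3 + 2.2/2 = 4.4 m.
Total vertical stress at mid-clay: σ_v = 19×3.3 + 17.4×1.1 = 81.84 kPa.
Pore pressure: u = 9.81×(4.4 − 0) = 43.164 kPa.
Initial effective stress: σ'_0 = σ_v − u = 81.84 − 43.164 = 38.676 kPa.
Stress increase at mid-clay by the 2:1 spreading method:
Δσ ≈ qD²/(D+z)² = 292×3.5²/(3.5+4.4)² = 57.315 kPa
Final effective stress: σ'_f = 38.676 + 57.315 = 95.991 kPa.
σ'_f = 95.991 > σ'_p = 62.9 kPa, so the stress path crosses the preconsolidation pressure — recompression up to σ'_p, then virgin compression beyond:
S_c = H/(1+e₀)·[C_r·log₁₀(σ'_p/σ'_0) + C_c·log₁₀(σ'_f/σ'_p)]
    = 2.2/2.05 × [0.084×log₁₀(62.9/38.676) + 0.3×log₁₀(95.991/62.9)]
    = 1.0732 × [0.017742 + 0.055074] = 0.07815 m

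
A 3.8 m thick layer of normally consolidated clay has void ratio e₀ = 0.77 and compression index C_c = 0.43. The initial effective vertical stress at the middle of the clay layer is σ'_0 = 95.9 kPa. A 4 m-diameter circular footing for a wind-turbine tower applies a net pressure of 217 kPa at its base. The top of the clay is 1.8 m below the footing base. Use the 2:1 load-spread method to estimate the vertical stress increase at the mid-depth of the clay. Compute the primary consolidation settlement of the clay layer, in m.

S_c ≈ 0.191 m

Mid-depth of clay below the footing base: z = 1.8 + 3.8/2 = 3.7 m.
Stress increase at mid-clay by the 2:1 spreading method:
Δσ ≈ qD²/(D+z)² = 217×4²/(4+3.7)² = 58.56 kPa
Final effective stress: σ'_f = σ'_0 + Δσ = 95.9 + 58.56 = 154.46 kPa.
Normally consolidated clay, so the full stress increment lies on the virgin compression line:
S_c = C_c·H/(1+e₀)·log₁₀(σ'_f/σ'_0) = 0.43×3.8/(1+0.77)×log₁₀(154.46/95.9)
    = 0.92316 × 0.207 = 0.1911 m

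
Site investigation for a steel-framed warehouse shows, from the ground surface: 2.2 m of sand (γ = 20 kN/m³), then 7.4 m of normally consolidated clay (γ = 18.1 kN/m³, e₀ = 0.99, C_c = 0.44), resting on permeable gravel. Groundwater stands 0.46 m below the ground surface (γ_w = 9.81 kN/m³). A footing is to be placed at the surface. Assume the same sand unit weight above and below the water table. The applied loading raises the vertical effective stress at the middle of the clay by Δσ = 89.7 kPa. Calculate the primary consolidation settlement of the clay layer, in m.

Mid-depth of clay below the ground surface: z = 2.2 + 7.4/2 = 5.9 m.
Total vertical stress at mid-clay: σ_v = 20×2.2 + 18.1×3.7 = 110.97 kPa.
Pore pressure: u = 9.81×(5.9 − 0.46) = 53.366 kPa.
Initial effective stress: σ'_0 = σ_v − u = 110.97 − 53.366 = 57.604 kPa.
Final effective stress: σ'_f = σ'_0 + Δσ = 57.604 + 89.7 = 147.3 kPa.
Normally consolidated clay, so the full stress increment lies on the virgin compression line:
S_c = C_c·H/(1+e₀)·log₁₀(σ'_f/σ'_0) = 0.44×7.4/(1+0.99)×log₁₀(147.3/57.604)
    = 1.6362 × 0.40775 = 0.6672 m

S_c ≈ 0.667 m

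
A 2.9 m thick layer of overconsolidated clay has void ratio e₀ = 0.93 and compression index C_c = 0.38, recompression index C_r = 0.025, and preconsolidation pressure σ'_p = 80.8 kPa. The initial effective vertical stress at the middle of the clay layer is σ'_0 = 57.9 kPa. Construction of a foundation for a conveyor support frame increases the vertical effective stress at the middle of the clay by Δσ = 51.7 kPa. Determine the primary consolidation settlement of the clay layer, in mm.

S_c ≈ 81 mm

Final effective stress: σ'_f = 57.9 + 51.7 = 109.6 kPa.
σ'_f = 109.6 > σ'_p = 80.8 kPa, so the stress path crosses the preconsolidation pressure — recompression up to σ'_p, then virgin compression beyond:
S_c = H/(1+e₀)·[C_r·log₁₀(σ'_p/σ'_0) + C_c·log₁₀(σ'_f/σ'_p)]
    = 2.9/1.93 × [0.025×log₁₀(80.8/57.9) + 0.38×log₁₀(109.6/80.8)]
    = 1.5026 × [0.0036183 + 0.050312] = 0.08104 m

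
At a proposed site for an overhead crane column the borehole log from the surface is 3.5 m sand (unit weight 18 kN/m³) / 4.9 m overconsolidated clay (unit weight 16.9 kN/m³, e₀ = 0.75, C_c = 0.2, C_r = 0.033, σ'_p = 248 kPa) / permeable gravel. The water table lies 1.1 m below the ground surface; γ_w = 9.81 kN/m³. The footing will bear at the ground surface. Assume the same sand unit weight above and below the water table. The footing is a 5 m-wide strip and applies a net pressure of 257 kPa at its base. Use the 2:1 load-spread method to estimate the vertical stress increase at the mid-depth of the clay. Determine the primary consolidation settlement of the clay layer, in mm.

S_c ≈ 44.9 mm

Mid-depth of clay below the ground surface: z = 3.5 + 4.9/2 = 5.95 m.
Total vertical stress at mid-clay: σ_v = 18×3.5 + 16.9×2.45 = 104.41 kPa.
Pore pressure: u = 9.81×(5.95 − 1.1) = 47.578 kPa.
Initial effective stress: σ'_0 = σ_v − u = 104.41 − 47.578 = 56.832 kPa.
Stress increase at mid-clay by the 2:1 spreading method:
Δσ = qB/(B+z) = 257×5/(5+5.95) = 117.35 kPa
Final effective stress: σ'_f = 56.832 + 117.35 = 174.18 kPa.
σ'_f = 174.18 ≤ σ'_p = 248 kPa, so the clay remains overconsolidated and only the recompression index applies:
S_c = C_r·H/(1+e₀)·log₁₀(σ'_f/σ'_0) = 0.033×4.9/1.75×log₁₀(174.18/56.832)
    = 0.0924 × 0.48641 = 0.04494 m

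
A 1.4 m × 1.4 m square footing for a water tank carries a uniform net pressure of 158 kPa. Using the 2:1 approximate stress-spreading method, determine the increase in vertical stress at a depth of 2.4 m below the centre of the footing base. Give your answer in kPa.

Δσ_z ≈ 21.4 kPa

By the 2:1 method the load spreads at 1 horizontal : 2 vertical, so at depth z the loaded area has grown by z in each plan dimension:
Δσ = qBL/((B+z)(L+z)) = 158×1.4×1.4/((1.4+2.4)(1.4+2.4)) = 21.446 kPa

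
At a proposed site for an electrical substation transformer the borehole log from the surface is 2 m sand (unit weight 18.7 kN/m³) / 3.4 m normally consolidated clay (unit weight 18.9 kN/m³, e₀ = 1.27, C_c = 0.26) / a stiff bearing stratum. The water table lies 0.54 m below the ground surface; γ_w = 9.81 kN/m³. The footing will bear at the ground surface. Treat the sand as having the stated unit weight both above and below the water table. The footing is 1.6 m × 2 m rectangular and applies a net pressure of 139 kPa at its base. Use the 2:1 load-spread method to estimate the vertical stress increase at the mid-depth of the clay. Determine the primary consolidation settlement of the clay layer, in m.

Mid-depth of clay below the ground surface: z = 2 + 3.4/2 = 3.7 m.
Total vertical stress at mid-clay: σ_v = 18.7×2 + 18.9×1.7 = 69.53 kPa.
Pore pressure: u = 9.81×(3.7 − 0.54) = 31 kPa.
Initial effective stress: σ'_0 = σ_v − u = 69.53 − 31 = 38.53 kPa.
Stress increase at mid-clay by the 2:1 spreading method:
Δσ = qBL/((B+z)(L+z)) = 139×1.6×2/((1.6+3.7)(2+3.7)) = 14.724 kPa
Final effective stress: σ'_f = σ'_0 + Δσ = 38.53 + 14.724 = 53.254 kPa.
Normally consolidated clay, so the full stress increment lies on the virgin compression line:
S_c = C_c·H/(1+e₀)·log₁₀(σ'_f/σ'_0) = 0.26×3.4/(1+1.27)×log₁₀(53.254/38.53)
    = 0.38943 × 0.14055 = 0.05473 m

S_c ≈ 0.0547 m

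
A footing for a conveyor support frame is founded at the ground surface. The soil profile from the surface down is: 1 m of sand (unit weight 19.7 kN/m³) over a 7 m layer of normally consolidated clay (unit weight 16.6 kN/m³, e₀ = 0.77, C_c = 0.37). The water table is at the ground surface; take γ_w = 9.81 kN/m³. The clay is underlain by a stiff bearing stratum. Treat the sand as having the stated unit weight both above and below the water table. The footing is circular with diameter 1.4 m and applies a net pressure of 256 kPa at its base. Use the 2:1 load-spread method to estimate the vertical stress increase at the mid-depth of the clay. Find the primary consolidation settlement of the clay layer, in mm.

S_c ≈ 227 mm

Mid-depth of clay below the ground surface: z = 1 + 7/2 = 4.5 m.
Total vertical stress at mid-clay: σ_v = 19.7×1 + 16.6×3.5 = 77.8 kPa.
Pore pressure: u = 9.81×(4.5 − 0) = 44.145 kPa.
Initial effective stress: σ'_0 = σ_v − u = 77.8 − 44.145 = 33.655 kPa.
Stress increase at mid-clay by the 2:1 spreading method:
Δσ ≈ qD²/(D+z)² = 256×1.4²/(1.4+4.5)² = 14.414 kPa
Final effective stress: σ'_f = σ'_0 + Δσ = 33.655 + 14.414 = 48.069 kPa.
Normally consolidated clay, so the full stress increment lies on the virgin compression line:
S_c = C_c·H/(1+e₀)·log₁₀(σ'_f/σ'_0) = 0.37×7/(1+0.77)×log₁₀(48.069/33.655)
    = 1.4633 × 0.15482 = 0.2265 m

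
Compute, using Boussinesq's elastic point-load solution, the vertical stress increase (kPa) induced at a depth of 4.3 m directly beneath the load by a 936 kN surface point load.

Boussinesq vertical stress below a point load on an elastic half-space:
Δσ_z = 3P/(2πz²) · [1 + (r/z)²]^(−5/2)
r/z = 0/4.3 = 0; [1+(r/z)²]^(−5/2) = 1.
Δσ_z = 3×936/(2π×4.3²) × 1 = 24.17 × 1 = 24.17 kPa

Δσ_z ≈ 24.2 kPa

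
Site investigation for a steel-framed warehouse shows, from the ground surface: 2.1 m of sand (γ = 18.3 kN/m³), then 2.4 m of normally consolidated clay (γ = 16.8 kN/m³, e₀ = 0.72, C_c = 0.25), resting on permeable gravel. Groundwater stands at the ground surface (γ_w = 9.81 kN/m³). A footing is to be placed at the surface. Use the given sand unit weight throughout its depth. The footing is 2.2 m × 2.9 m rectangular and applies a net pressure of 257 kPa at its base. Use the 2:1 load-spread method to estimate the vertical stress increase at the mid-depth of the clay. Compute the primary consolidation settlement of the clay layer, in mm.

S_c ≈ 158 mm

Mid-depth of clay below the ground surface: z = 2.1 + 2.4/2 = 3.3 m.
Total vertical stress at mid-clay: σ_v = 18.3×2.1 + 16.8×1.2 = 58.59 kPa.
Pore pressure: u = 9.81×(3.3 − 0) = 32.373 kPa.
Initial effective stress: σ'_0 = σ_v − u = 58.59 − 32.373 = 26.217 kPa.
Stress increase at mid-clay by the 2:1 spreading method:
Δσ = qBL/((B+z)(L+z)) = 257×2.2×2.9/((2.2+3.3)(2.9+3.3)) = 48.084 kPa
Final effective stress: σ'_f = σ'_0 + Δσ = 26.217 + 48.084 = 74.301 kPa.
Normally consolidated clay, so the full stress increment lies on the virgin compression line:
S_c = C_c·H/(1+e₀)·log₁₀(σ'_f/σ'_0) = 0.25×2.4/(1+0.72)×log₁₀(74.301/26.217)
    = 0.34884 × 0.45241 = 0.1578 m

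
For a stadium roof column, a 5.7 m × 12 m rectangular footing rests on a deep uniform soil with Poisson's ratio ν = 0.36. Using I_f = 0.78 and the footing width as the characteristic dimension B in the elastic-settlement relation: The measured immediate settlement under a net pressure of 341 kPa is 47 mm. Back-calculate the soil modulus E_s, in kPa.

S_e = q·B·(1−ν²)/E_s · I_f  ⇒  E_s = q·B·(1−ν²)·I_f / S_e.
E_s = 341 × 5.7 × 0.8704 × 0.78 / 0.047 = 28080 kPa

E_s ≈ 28100 kPa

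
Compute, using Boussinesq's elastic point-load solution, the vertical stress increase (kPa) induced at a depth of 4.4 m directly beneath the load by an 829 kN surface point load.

Δσ_z ≈ 20.4 kPa

Boussinesq vertical stress below a point load on an elastic half-space:
Δσ_z = 3P/(2πz²) · [1 + (r/z)²]^(−5/2)
r/z = 0/4.4 = 0; [1+(r/z)²]^(−5/2) = 1.
Δσ_z = 3×829/(2π×4.4²) × 1 = 20.445 × 1 = 20.45 kPa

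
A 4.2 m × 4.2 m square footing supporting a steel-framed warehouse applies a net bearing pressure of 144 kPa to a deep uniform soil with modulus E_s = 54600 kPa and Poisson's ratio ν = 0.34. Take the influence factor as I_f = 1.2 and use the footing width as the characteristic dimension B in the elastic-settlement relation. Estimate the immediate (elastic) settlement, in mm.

Immediate (elastic) settlement: S_e = q·B·(1−ν²)/E_s · I_f.
S_e = 144 × 4.2 × (1 − 0.34²) / 54600 × 1.2
    = 144 × 4.2 × 0.8844 / 54600 × 1.2
    = 0.01176 m = 11.76 mm

S_e ≈ 11.8 mm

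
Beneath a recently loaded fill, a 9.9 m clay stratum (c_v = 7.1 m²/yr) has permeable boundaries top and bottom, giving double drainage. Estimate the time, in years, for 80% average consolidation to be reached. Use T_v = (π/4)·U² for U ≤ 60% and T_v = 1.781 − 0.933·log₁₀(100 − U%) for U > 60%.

Drainage path length: H_d = H/2 = 4.95 m (double drainage).
U > 60%: T_v = 1.781 − 0.933·log₁₀(100 − 80) = 0.56714.
t = T_v·H_d²/c_v = 0.56714×4.95²/7.1 = 1.957 years.

t ≈ 1.96 years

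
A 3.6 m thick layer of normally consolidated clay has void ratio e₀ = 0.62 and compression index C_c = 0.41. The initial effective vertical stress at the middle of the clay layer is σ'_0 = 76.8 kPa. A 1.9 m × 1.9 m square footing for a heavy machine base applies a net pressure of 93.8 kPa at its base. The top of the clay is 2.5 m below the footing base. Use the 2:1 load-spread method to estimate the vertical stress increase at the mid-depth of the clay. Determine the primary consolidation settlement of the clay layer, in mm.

S_c ≈ 43 mm

Mid-depth of clay below the footing base: z = 2.5 + 3.6/2 = 4.3 m.
Stress increase at mid-clay by the 2:1 spreading method:
Δσ = qBL/((B+z)(L+z)) = 93.8×1.9×1.9/((1.9+4.3)(1.9+4.3)) = 8.809 kPa
Final effective stress: σ'_f = σ'_0 + Δσ = 76.8 + 8.809 = 85.609 kPa.
Normally consolidated clay, so the full stress increment lies on the virgin compression line:
S_c = C_c·H/(1+e₀)·log₁₀(σ'_f/σ'_0) = 0.41×3.6/(1+0.62)×log₁₀(85.609/76.8)
    = 0.91111 × 0.047158 = 0.04297 m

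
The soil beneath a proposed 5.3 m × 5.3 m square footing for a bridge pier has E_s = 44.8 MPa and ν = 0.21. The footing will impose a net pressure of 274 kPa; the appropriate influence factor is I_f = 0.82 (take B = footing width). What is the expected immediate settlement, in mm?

Immediate (elastic) settlement: S_e = q·B·(1−ν²)/E_s · I_f.
E_s = 44.8 MPa = 44800 kPa.
S_e = 274 × 5.3 × (1 − 0.21²) / 44800 × 0.82
    = 274 × 5.3 × 0.9559 / 44800 × 0.82
    = 0.02541 m = 25.41 mm

S_e ≈ 25.4 mm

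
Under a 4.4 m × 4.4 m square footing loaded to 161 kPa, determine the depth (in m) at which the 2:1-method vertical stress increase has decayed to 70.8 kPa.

2:1 spreading — at depth z the loaded area has grown by z in each plan dimension:
qB²/(B+z)² = Δσ_z ⇒ z = B(√(q/Δσ_z) − 1) = 4.4×(√(161/70.8) − 1) = 2.235 m

z ≈ 2.24 m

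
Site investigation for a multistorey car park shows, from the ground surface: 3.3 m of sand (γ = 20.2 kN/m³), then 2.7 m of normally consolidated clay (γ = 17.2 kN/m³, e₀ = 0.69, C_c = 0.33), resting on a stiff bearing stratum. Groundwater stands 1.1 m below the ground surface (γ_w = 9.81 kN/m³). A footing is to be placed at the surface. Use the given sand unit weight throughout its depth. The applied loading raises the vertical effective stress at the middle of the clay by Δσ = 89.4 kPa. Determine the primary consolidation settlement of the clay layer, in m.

S_c ≈ 0.221 m

Mid-depth of clay below the ground surface: z = 3.3 + 2.7/2 = 4.65 m.
Total vertical stress at mid-clay: σ_v = 20.2×3.3 + 17.2×1.35 = 89.88 kPa.
Pore pressure: u = 9.81×(4.65 − 1.1) = 34.825 kPa.
Initial effective stress: σ'_0 = σ_v − u = 89.88 − 34.825 = 55.055 kPa.
Final effective stress: σ'_f = σ'_0 + Δσ = 55.055 + 89.4 = 144.46 kPa.
Normally consolidated clay, so the full stress increment lies on the virgin compression line:
S_c = C_c·H/(1+e₀)·log₁₀(σ'_f/σ'_0) = 0.33×2.7/(1+0.69)×log₁₀(144.46/55.055)
    = 0.52722 × 0.41895 = 0.2209 m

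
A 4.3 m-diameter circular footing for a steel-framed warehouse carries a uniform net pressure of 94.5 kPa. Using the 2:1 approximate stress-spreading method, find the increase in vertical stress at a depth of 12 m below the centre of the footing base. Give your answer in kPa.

Δσ_z ≈ 6.58 kPa

By the 2:1 method the load spreads at 1 horizontal : 2 vertical, so at depth z the loaded area has grown by z in each plan dimension:
Δσ ≈ qD²/(D+z)² = 94.5×4.3²/(4.3+12)² = 6.5765 kPa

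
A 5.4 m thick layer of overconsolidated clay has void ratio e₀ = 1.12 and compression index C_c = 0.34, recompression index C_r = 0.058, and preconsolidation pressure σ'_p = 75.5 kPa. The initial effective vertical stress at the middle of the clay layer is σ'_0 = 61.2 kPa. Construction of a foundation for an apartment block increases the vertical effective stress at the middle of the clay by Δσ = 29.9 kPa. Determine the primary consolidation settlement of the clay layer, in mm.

Final effective stress: σ'_f = 61.2 + 29.9 = 91.1 kPa.
σ'_f = 91.1 > σ'_p = 75.5 kPa, so the stress path crosses the preconsolidation pressure — recompression up to σ'_p, then virgin compression beyond:
S_c = H/(1+e₀)·[C_r·log₁₀(σ'_p/σ'_0) + C_c·log₁₀(σ'_f/σ'_p)]
    = 5.4/2.12 × [0.058×log₁₀(75.5/61.2) + 0.34×log₁₀(91.1/75.5)]
    = 2.5472 × [0.0052893 + 0.027734] = 0.08412 m

S_c ≈ 84.1 mm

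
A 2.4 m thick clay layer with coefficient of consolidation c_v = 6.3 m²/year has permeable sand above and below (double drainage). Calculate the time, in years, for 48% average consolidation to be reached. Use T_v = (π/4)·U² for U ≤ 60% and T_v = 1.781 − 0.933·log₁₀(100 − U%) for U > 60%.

t ≈ 0.0414 years

Drainage path length: H_d = H/2 = 1.2 m (double drainage).
U ≤ 60%: T_v = (π/4)·U² = (π/4)×0.48² = 0.18096.
t = T_v·H_d²/c_v = 0.18096×1.2²/6.3 = 0.04136 years.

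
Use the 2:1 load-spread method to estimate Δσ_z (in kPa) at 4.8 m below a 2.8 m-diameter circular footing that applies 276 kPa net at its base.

Δσ_z ≈ 37.5 kPa

By the 2:1 method the load spreads at 1 horizontal : 2 vertical, so at depth z the loaded area has grown by z in each plan dimension:
Δσ ≈ qD²/(D+z)² = 276×2.8²/(2.8+4.8)² = 37.463 kPa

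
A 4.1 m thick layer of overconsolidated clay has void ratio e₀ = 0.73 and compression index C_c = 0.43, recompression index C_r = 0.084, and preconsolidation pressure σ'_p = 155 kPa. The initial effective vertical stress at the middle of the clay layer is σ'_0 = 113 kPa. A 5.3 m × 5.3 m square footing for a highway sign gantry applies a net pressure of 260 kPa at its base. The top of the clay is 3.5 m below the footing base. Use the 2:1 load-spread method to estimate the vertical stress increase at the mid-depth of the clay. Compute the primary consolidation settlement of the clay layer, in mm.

S_c ≈ 81.1 mm

Mid-depth of clay below the footing base: z = 3.5 + 4.1/2 = 5.55 m.
Stress increase at mid-clay by the 2:1 spreading method:
Δσ = qBL/((B+z)(L+z)) = 260×5.3×5.3/((5.3+5.55)(5.3+5.55)) = 62.039 kPa
Final effective stress: σ'_f = 113 + 62.039 = 175.04 kPa.
σ'_f = 175.04 > σ'_p = 155 kPa, so the stress path crosses the preconsolidation pressure — recompression up to σ'_p, then virgin compression beyond:
S_c = H/(1+e₀)·[C_r·log₁₀(σ'_p/σ'_0) + C_c·log₁₀(σ'_f/σ'_p)]
    = 4.1/1.73 × [0.084×log₁₀(155/113) + 0.43×log₁₀(175.04/155)]
    = 2.3699 × [0.011529 + 0.022706] = 0.08113 m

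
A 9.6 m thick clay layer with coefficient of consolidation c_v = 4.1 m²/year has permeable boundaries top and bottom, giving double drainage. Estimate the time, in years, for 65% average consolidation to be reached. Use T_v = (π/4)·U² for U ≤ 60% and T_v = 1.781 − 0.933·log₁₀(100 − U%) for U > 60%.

Drainage path length: H_d = H/2 = 4.8 m (double drainage).
U > 60%: T_v = 1.781 − 0.933·log₁₀(100 − 65) = 0.34038.
t = T_v·H_d²/c_v = 0.34038×4.8²/4.1 = 1.913 years.

t ≈ 1.91 years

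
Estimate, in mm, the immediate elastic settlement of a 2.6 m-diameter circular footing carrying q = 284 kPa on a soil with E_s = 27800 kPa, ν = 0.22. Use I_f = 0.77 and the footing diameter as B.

S_e ≈ 19.5 mm

Immediate (elastic) settlement: S_e = q·B·(1−ν²)/E_s · I_f.
S_e = 284 × 2.6 × (1 − 0.22²) / 27800 × 0.77
    = 284 × 2.6 × 0.9516 / 27800 × 0.77
    = 0.01946 m = 19.46 mm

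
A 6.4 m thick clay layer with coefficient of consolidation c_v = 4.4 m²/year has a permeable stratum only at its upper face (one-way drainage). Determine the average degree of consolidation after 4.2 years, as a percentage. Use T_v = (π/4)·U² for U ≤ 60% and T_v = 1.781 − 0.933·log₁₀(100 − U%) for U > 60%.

Drainage path length: H_d = H = 6.4 m (single drainage).
T_v = c_v·t/H_d² = 4.4×4.2/6.4² = 0.45117.
T_v = 0.45117 corresponds to the U > 60% branch:
U = 1 − 10^((1.781 − T_v)/0.933)/100 = 0.7337

U ≈ 73.4 %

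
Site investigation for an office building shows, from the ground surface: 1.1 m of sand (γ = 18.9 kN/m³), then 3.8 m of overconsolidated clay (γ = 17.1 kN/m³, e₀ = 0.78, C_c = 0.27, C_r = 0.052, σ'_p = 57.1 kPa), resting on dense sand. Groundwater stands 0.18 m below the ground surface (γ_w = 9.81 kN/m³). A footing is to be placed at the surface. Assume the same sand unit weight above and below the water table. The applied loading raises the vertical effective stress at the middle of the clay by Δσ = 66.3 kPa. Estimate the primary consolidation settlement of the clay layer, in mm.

Mid-depth of clay below the ground surface: z = 1.1 + 3.8/2 = 3 m.
Total vertical stress at mid-clay: σ_v = 18.9×1.1 + 17.1×1.9 = 53.28 kPa.
Pore pressure: u = 9.81×(3 − 0.18) = 27.664 kPa.
Initial effective stress: σ'_0 = σ_v − u = 53.28 − 27.664 = 25.616 kPa.
Final effective stress: σ'_f = 25.616 + 66.3 = 91.916 kPa.
σ'_f = 91.916 > σ'_p = 57.1 kPa, so the stress path crosses the preconsolidation pressure — recompression up to σ'_p, then virgin compression beyond:
S_c = H/(1+e₀)·[C_r·log₁₀(σ'_p/σ'_0) + C_c·log₁₀(σ'_f/σ'_p)]
    = 3.8/1.78 × [0.052×log₁₀(57.1/25.616) + 0.27×log₁₀(91.916/57.1)]
    = 2.1348 × [0.018102 + 0.055824] = 0.1578 m

S_c ≈ 158 mm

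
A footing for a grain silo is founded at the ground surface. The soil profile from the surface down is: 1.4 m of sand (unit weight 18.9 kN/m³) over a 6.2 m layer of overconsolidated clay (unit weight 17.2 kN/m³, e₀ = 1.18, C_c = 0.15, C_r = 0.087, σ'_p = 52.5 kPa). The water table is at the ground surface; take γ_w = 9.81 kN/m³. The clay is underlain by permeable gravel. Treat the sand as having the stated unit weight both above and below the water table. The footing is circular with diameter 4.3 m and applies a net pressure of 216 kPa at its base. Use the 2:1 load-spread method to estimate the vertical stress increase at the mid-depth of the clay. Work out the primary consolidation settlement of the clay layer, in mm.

Mid-depth of clay below the ground surface: z = 1.4 + 6.2/2 = 4.5 m.
Total vertical stress at mid-clay: σ_v = 18.9×1.4 + 17.2×3.1 = 79.78 kPa.
Pore pressure: u = 9.81×(4.5 − 0) = 44.145 kPa.
Initial effective stress: σ'_0 = σ_v − u = 79.78 − 44.145 = 35.635 kPa.
Stress increase at mid-clay by the 2:1 spreading method:
Δσ ≈ qD²/(D+z)² = 216×4.3²/(4.3+4.5)² = 51.573 kPa
Final effective stress: σ'_f = 35.635 + 51.573 = 87.208 kPa.
σ'_f = 87.208 > σ'_p = 52.5 kPa, so the stress path crosses the preconsolidation pressure — recompression up to σ'_p, then virgin compression beyond:
S_c = H/(1+e₀)·[C_r·log₁₀(σ'_p/σ'_0) + C_c·log₁₀(σ'_f/σ'_p)]
    = 6.2/2.18 × [0.087×log₁₀(52.5/35.635) + 0.15×log₁₀(87.208/52.5)]
    = 2.844 × [0.014641 + 0.03306] = 0.1357 m

S_c ≈ 136 mm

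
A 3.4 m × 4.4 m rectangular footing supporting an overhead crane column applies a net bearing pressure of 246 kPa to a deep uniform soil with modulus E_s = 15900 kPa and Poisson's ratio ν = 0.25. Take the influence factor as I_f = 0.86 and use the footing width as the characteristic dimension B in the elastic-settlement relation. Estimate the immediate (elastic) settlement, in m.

Immediate (elastic) settlement: S_e = q·B·(1−ν²)/E_s · I_f.
S_e = 246 × 3.4 × (1 − 0.25²) / 15900 × 0.86
    = 246 × 3.4 × 0.9375 / 15900 × 0.86
    = 0.04241 m

S_e ≈ 0.0424 m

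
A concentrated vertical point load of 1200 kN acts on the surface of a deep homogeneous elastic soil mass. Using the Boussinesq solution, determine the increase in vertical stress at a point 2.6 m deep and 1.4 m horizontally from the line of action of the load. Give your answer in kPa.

Boussinesq vertical stress below a point load on an elastic half-space:
Δσ_z = 3P/(2πz²) · [1 + (r/z)²]^(−5/2)
r/z = 1.4/2.6 = 0.53846; [1+(r/z)²]^(−5/2) = 0.52915.
Δσ_z = 3×1200/(2π×2.6²) × 0.52915 = 84.757 × 0.52915 = 44.85 kPa

Δσ_z ≈ 44.8 kPa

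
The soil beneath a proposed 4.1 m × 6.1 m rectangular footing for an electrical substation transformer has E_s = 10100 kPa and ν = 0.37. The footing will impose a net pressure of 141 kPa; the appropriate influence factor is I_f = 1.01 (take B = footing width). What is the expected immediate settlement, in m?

S_e ≈ 0.0499 m

Immediate (elastic) settlement: S_e = q·B·(1−ν²)/E_s · I_f.
S_e = 141 × 4.1 × (1 − 0.37²) / 10100 × 1.01
    = 141 × 4.1 × 0.8631 / 10100 × 1.01
    = 0.0499 m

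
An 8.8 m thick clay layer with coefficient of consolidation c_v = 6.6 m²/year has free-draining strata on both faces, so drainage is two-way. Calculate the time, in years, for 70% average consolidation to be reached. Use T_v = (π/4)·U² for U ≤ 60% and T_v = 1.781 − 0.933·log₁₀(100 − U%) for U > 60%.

Drainage path length: H_d = H/2 = 4.4 m (double drainage).
U > 60%: T_v = 1.781 − 0.933·log₁₀(100 − 70) = 0.40285.
t = T_v·H_d²/c_v = 0.40285×4.4²/6.6 = 1.182 years.

t ≈ 1.18 years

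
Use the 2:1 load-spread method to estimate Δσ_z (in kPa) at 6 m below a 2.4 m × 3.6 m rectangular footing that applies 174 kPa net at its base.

Δσ_z ≈ 18.6 kPa

By the 2:1 method the load spreads at 1 horizontal : 2 vertical, so at depth z the loaded area has grown by z in each plan dimension:
Δσ = qBL/((B+z)(L+z)) = 174×2.4×3.6/((2.4+6)(3.6+6)) = 18.643 kPa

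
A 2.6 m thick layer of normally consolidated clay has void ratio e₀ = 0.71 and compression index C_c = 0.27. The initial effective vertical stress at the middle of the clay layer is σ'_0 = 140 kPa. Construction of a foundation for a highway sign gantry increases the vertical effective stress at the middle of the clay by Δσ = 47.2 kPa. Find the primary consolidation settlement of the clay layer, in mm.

Final effective stress: σ'_f = σ'_0 + Δσ = 140 + 47.2 = 187.2 kPa.
Normally consolidated clay, so the full stress increment lies on the virgin compression line:
S_c = C_c·H/(1+e₀)·log₁₀(σ'_f/σ'_0) = 0.27×2.6/(1+0.71)×log₁₀(187.2/140)
    = 0.41053 × 0.12618 = 0.0518 m

S_c ≈ 51.8 mm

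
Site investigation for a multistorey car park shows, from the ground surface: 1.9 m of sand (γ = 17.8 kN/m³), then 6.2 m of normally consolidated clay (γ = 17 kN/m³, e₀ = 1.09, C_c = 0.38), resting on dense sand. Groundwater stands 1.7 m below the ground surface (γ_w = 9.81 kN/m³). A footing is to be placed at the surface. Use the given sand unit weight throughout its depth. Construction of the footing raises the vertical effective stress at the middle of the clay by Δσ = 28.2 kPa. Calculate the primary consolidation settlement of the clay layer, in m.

S_c ≈ 0.205 m

Mid-depth of clay below the ground surface: z = 1.9 + 6.2/2 = 5 m.
Total vertical stress at mid-clay: σ_v = 17.8×1.9 + 17×3.1 = 86.52 kPa.
Pore pressure: u = 9.81×(5 − 1.7) = 32.373 kPa.
Initial effective stress: σ'_0 = σ_v − u = 86.52 − 32.373 = 54.147 kPa.
Final effective stress: σ'_f = σ'_0 + Δσ = 54.147 + 28.2 = 82.347 kPa.
Normally consolidated clay, so the full stress increment lies on the virgin compression line:
S_c = C_c·H/(1+e₀)·log₁₀(σ'_f/σ'_0) = 0.38×6.2/(1+1.09)×log₁₀(82.347/54.147)
    = 1.1273 × 0.18207 = 0.2052 m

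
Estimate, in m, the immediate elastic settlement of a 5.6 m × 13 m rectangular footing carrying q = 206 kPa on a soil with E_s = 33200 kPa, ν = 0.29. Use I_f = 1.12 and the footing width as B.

S_e ≈ 0.0356 m

Immediate (elastic) settlement: S_e = q·B·(1−ν²)/E_s · I_f.
S_e = 206 × 5.6 × (1 − 0.29²) / 33200 × 1.12
    = 206 × 5.6 × 0.9159 / 33200 × 1.12
    = 0.03564 m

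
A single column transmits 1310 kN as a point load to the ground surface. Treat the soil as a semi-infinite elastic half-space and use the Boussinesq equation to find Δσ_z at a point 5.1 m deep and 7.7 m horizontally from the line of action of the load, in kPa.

Boussinesq vertical stress below a point load on an elastic half-space:
Δσ_z = 3P/(2πz²) · [1 + (r/z)²]^(−5/2)
r/z = 7.7/5.1 = 1.5098; [1+(r/z)²]^(−5/2) = 0.051343.
Δσ_z = 3×1310/(2π×5.1²) × 0.051343 = 24.048 × 0.051343 = 1.235 kPa

Δσ_z ≈ 1.23 kPa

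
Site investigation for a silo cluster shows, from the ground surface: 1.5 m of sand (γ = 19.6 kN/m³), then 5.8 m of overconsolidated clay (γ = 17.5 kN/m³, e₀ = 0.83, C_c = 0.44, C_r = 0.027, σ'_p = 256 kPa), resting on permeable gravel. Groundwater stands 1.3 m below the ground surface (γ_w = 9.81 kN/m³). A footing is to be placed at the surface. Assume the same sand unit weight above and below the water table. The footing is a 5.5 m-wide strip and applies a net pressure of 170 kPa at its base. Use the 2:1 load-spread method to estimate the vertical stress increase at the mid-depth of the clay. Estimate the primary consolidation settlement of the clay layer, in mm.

S_c ≈ 39.6 mm

Mid-depth of clay below the ground surface: z = 1.5 + 5.8/2 = 4.4 m.
Total vertical stress at mid-clay: σ_v = 19.6×1.5 + 17.5×2.9 = 80.15 kPa.
Pore pressure: u = 9.81×(4.4 − 1.3) = 30.411 kPa.
Initial effective stress: σ'_0 = σ_v − u = 80.15 − 30.411 = 49.739 kPa.
Stress increase at mid-clay by the 2:1 spreading method:
Δσ = qB/(B+z) = 170×5.5/(5.5+4.4) = 94.444 kPa
Final effective stress: σ'_f = 49.739 + 94.444 = 144.18 kPa.
σ'_f = 144.18 ≤ σ'_p = 256 kPa, so the clay remains overconsolidated and only the recompression index applies:
S_c = C_r·H/(1+e₀)·log₁₀(σ'_f/σ'_0) = 0.027×5.8/1.83×log₁₀(144.18/49.739)
    = 0.085574 × 0.46221 = 0.03955 m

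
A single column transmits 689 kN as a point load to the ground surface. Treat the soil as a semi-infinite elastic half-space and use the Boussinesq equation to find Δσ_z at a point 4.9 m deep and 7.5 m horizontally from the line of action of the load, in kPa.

Boussinesq vertical stress below a point load on an elastic half-space:
Δσ_z = 3P/(2πz²) · [1 + (r/z)²]^(−5/2)
r/z = 7.5/4.9 = 1.5306; [1+(r/z)²]^(−5/2) = 0.048948.
Δσ_z = 3×689/(2π×4.9²) × 0.048948 = 13.702 × 0.048948 = 0.6707 kPa

Δσ_z ≈ 0.671 kPa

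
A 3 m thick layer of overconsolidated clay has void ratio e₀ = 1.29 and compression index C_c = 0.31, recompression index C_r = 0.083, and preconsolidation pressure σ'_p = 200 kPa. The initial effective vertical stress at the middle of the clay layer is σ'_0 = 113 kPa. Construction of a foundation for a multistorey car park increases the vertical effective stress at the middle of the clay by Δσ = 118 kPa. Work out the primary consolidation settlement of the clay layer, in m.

S_c ≈ 0.0524 m

Final effective stress: σ'_f = 113 + 118 = 231 kPa.
σ'_f = 231 > σ'_p = 200 kPa, so the stress path crosses the preconsolidation pressure — recompression up to σ'_p, then virgin compression beyond:
S_c = H/(1+e₀)·[C_r·log₁₀(σ'_p/σ'_0) + C_c·log₁₀(σ'_f/σ'_p)]
    = 3/2.29 × [0.083×log₁₀(200/113) + 0.31×log₁₀(231/200)]
    = 1.31 × [0.02058 + 0.0194] = 0.05237 m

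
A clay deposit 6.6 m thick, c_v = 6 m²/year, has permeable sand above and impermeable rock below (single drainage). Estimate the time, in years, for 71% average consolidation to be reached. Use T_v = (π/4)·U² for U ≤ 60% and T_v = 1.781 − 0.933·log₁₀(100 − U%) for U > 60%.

Drainage path length: H_d = H = 6.6 m (single drainage).
U > 60%: T_v = 1.781 − 0.933·log₁₀(100 − 71) = 0.41658.
t = T_v·H_d²/c_v = 0.41658×6.6²/6 = 3.024 years.

t ≈ 3.02 years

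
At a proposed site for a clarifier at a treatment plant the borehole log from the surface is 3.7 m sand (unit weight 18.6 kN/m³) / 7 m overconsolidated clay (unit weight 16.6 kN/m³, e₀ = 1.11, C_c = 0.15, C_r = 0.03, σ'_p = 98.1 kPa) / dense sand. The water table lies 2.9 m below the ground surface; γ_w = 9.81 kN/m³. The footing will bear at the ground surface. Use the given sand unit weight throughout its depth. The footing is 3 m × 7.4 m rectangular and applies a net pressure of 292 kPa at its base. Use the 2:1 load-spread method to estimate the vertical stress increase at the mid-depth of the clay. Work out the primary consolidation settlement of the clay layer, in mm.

Mid-depth of clay below the ground surface: z = 3.7 + 7/2 = 7.2 m.
Total vertical stress at mid-clay: σ_v = 18.6×3.7 + 16.6×3.5 = 126.92 kPa.
Pore pressure: u = 9.81×(7.2 − 2.9) = 42.183 kPa.
Initial effective stress: σ'_0 = σ_v − u = 126.92 − 42.183 = 84.737 kPa.
Stress increase at mid-clay by the 2:1 spreading method:
Δσ = qBL/((B+z)(L+z)) = 292×3×7.4/((3+7.2)(7.4+7.2)) = 43.529 kPa
Final effective stress: σ'_f = 84.737 + 43.529 = 128.27 kPa.
σ'_f = 128.27 > σ'_p = 98.1 kPa, so the stress path crosses the preconsolidation pressure — recompression up to σ'_p, then virgin compression beyond:
S_c = H/(1+e₀)·[C_r·log₁₀(σ'_p/σ'_0) + C_c·log₁₀(σ'_f/σ'_p)]
    = 7/2.11 × [0.03×log₁₀(98.1/84.737) + 0.15×log₁₀(128.27/98.1)]
    = 3.3175 × [0.0019079 + 0.017468] = 0.06428 m

S_c ≈ 64.3 mm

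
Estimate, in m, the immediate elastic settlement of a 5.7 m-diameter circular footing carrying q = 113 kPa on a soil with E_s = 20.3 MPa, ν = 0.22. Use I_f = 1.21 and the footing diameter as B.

S_e ≈ 0.0365 m

Immediate (elastic) settlement: S_e = q·B·(1−ν²)/E_s · I_f.
E_s = 20.3 MPa = 20300 kPa.
S_e = 113 × 5.7 × (1 − 0.22²) / 20300 × 1.21
    = 113 × 5.7 × 0.9516 / 20300 × 1.21
    = 0.03653 m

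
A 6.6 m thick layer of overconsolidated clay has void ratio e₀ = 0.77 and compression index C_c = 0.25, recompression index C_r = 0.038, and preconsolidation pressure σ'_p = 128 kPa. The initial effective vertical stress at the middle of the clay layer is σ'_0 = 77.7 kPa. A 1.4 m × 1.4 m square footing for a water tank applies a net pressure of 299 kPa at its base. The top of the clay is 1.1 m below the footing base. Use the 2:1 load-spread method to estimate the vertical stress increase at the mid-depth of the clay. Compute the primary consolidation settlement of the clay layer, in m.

Mid-depth of clay below the footing base: z = 1.1 + 6.6/2 = 4.4 m.
Stress increase at mid-clay by the 2:1 spreading method:
Δσ = qBL/((B+z)(L+z)) = 299×1.4×1.4/((1.4+4.4)(1.4+4.4)) = 17.421 kPa
Final effective stress: σ'_f = 77.7 + 17.421 = 95.121 kPa.
σ'_f = 95.121 ≤ σ'_p = 128 kPa, so the clay remains overconsolidated and only the recompression index applies:
S_c = C_r·H/(1+e₀)·log₁₀(σ'_f/σ'_0) = 0.038×6.6/1.77×log₁₀(95.121/77.7)
    = 0.14169 × 0.087855 = 0.01245 m

S_c ≈ 0.0124 m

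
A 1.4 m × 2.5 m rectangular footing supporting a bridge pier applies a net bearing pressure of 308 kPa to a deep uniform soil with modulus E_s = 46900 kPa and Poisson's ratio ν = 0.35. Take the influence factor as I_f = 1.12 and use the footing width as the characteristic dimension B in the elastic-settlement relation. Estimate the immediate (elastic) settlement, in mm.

S_e ≈ 9.04 mm

Immediate (elastic) settlement: S_e = q·B·(1−ν²)/E_s · I_f.
S_e = 308 × 1.4 × (1 − 0.35²) / 46900 × 1.12
    = 308 × 1.4 × 0.8775 / 46900 × 1.12
    = 0.009036 m = 9.036 mm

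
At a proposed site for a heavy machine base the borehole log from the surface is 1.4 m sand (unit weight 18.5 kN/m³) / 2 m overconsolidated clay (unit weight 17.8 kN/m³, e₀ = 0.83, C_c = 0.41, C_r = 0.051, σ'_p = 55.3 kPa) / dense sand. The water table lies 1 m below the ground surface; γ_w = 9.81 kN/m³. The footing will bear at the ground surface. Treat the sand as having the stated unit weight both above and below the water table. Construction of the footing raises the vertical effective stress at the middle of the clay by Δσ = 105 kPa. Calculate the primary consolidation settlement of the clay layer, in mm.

S_c ≈ 188 mm

Mid-depth of clay below the ground surface: z = 1.4 + 2/2 = 2.4 m.
Total vertical stress at mid-clay: σ_v = 18.5×1.4 + 17.8×1 = 43.7 kPa.
Pore pressure: u = 9.81×(2.4 − 1) = 13.734 kPa.
Initial effective stress: σ'_0 = σ_v − u = 43.7 − 13.734 = 29.966 kPa.
Final effective stress: σ'_f = 29.966 + 105 = 134.97 kPa.
σ'_f = 134.97 > σ'_p = 55.3 kPa, so the stress path crosses the preconsolidation pressure — recompression up to σ'_p, then virgin compression beyond:
S_c = H/(1+e₀)·[C_r·log₁₀(σ'_p/σ'_0) + C_c·log₁₀(σ'_f/σ'_p)]
    = 2/1.83 × [0.051×log₁₀(55.3/29.966) + 0.41×log₁₀(134.97/55.3)]
    = 1.0929 × [0.013571 + 0.15888] = 0.1885 m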